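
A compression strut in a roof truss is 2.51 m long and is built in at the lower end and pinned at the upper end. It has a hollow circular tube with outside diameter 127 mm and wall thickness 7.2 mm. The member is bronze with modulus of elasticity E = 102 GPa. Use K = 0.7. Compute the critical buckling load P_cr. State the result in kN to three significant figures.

Inner diameter d_i = 127 − 2×7.2 = 112.6 mm
I = π(d_o⁴ − d_i⁴)/64 = π(127⁴ − 112.6⁴)/64 = 4.879×10^6 mm⁴
I = 4.879×10^6 mm⁴ = 4.879×10^-6 m⁴
Effective length L_e = K·L = 0.7 × 2.51 = 1.757 m
P_cr = π²EI / L_e² = π² × 102×10⁹ × 4.879×10^-6 / 1.757² = 1.591×10^6 N

P_cr ≈ 1590 kN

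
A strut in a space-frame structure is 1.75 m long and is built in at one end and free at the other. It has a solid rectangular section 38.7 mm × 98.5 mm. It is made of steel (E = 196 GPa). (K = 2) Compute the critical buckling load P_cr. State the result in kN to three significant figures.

Buckling occurs about the weak axis: I_min = h·b³/12 with b = 38.7 mm (the shorter side).
I_min = 98.5×38.7³/12 = 4.758×10^5 mm⁴
I = 4.758×10^5 mm⁴ = 4.758×10^-7 m⁴
Effective length L_e = K·L = 2 × 1.75 = 3.500 m
P_cr = π²EI / L_e² = π² × 196×10⁹ × 4.758×10^-7 / 3.500² = 7.513×10^4 N

P_cr ≈ 75.1 kN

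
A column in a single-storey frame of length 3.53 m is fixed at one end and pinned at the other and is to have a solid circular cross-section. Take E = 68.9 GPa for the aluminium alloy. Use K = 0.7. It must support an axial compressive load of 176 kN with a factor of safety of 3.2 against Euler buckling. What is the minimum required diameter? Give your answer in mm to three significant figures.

d ≈ 101 mm

Required P_cr = n·P = 3.2 × 176 = 563.2 kN
L_e = K·L = 0.7 × 3.53 = 2.471 m
Required I = P_cr·L_e²/(π²E) = 5.632×10^5 × 2.471² / (π² × 6.89×10^10) = 5.057×10^-6 m⁴
I_req = 5.057×10^6 mm⁴
Solid circle: I = πd⁴/64  ⇒  d = (64I/π)^(1/4) = (64×5.057×10^6/π)^(1/4) = 101 mm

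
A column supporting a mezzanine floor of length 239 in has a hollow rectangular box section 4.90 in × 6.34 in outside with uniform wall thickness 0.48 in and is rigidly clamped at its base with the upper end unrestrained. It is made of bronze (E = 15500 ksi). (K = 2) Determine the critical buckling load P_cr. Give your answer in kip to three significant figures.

Inner dimensions: h_i = 6.34 − 2×0.48 = 5.380 in, b_i = 4.90 − 2×0.48 = 3.940 in
Weak-axis I_min = (h_o·b_o³ − h_i·b_i³)/12 with b_o = 4.90, b_i = 3.940 in (shorter outer/inner sides).
I_min = (6.34×4.90³ − 5.380×3.940³)/12 = 34.74 in⁴
Effective length L_e = K·L = 2 × 239 = 478.0 in
P_cr = π²EI / L_e² = π² × 15500×10³ × 34.74 / 478.0² = 2.326×10^4 lb

P_cr ≈ 23.3 kip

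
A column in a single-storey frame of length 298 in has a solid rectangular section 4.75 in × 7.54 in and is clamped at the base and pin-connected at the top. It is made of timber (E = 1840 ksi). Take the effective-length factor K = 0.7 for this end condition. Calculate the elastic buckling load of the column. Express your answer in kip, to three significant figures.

P_cr ≈ 28.1 kip

Buckling occurs about the weak axis: I_min = h·b³/12 with b = 4.75 in (the shorter side).
I_min = 7.54×4.75³/12 = 67.34 in⁴
Effective length L_e = K·L = 0.7 × 298 = 208.6 in
P_cr = π²EI / L_e² = π² × 1840×10³ × 67.34 / 208.6² = 2.810×10^4 lb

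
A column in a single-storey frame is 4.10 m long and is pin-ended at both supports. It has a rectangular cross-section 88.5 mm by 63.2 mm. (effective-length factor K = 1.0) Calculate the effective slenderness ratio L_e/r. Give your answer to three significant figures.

λ ≈ 225

Buckling occurs about the weak axis: I_min = h·b³/12 with b = 63.2 mm (the shorter side).
I_min = 88.5×63.2³/12 = 1.862×10^6 mm⁴
A = 5.593×10^3 mm²;  r_min = √(I/A) = √(1.862×10^6/5.593×10^3) = 18.24 mm
L_e = K·L = 1 × 4.10 m = 4.100 m = 4100.0 mm
λ = L_e / r_min = 4100.0 / 18.24 = 225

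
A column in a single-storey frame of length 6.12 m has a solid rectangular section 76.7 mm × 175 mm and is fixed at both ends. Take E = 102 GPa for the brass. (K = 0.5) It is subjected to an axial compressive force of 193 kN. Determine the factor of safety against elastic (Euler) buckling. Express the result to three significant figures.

n ≈ 3.67

Buckling occurs about the weak axis: I_min = h·b³/12 with b = 76.7 mm (the shorter side).
I_min = 175×76.7³/12 = 6.580×10^6 mm⁴
I = 6.580×10^6 mm⁴ = 6.580×10^-6 m⁴
Effective length L_e = K·L = 0.5 × 6.12 = 3.060 m
P_cr = π²EI / L_e² = π² × 102×10⁹ × 6.580×10^-6 / 3.060² = 7.075×10^5 N
Factor of safety n = P_cr / P = 707.46 / 193 = 3.67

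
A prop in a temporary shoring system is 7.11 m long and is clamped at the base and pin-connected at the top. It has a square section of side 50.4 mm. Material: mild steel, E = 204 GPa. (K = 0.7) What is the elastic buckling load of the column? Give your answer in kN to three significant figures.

P_cr ≈ 43.7 kN

I = a⁴/12 = 50.4⁴/12 = 5.377×10^5 mm⁴
I = 5.377×10^5 mm⁴ = 5.377×10^-7 m⁴
Effective length L_e = K·L = 0.7 × 7.11 = 4.977 m
P_cr = π²EI / L_e² = π² × 204×10⁹ × 5.377×10^-7 / 4.977² = 4.371×10^4 N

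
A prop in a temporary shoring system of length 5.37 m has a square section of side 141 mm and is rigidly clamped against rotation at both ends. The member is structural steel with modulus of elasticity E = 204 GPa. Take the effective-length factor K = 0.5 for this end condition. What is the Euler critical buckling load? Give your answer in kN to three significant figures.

I = a⁴/12 = 141⁴/12 = 3.294×10^7 mm⁴
I = 3.294×10^7 mm⁴ = 3.294×10^-5 m⁴
Effective length L_e = K·L = 0.5 × 5.37 = 2.685 m
P_cr = π²EI / L_e² = π² × 204×10⁹ × 3.294×10^-5 / 2.685² = 9.199×10^6 N

P_cr ≈ 9200 kN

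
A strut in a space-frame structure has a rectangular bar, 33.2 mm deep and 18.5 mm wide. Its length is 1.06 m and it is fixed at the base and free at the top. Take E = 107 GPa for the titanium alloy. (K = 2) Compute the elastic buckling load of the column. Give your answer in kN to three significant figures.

Buckling occurs about the weak axis: I_min = h·b³/12 with b = 18.5 mm (the shorter side).
I_min = 33.2×18.5³/12 = 1.752×10^4 mm⁴
I = 1.752×10^4 mm⁴ = 1.752×10^-8 m⁴
Effective length L_e = K·L = 2 × 1.06 = 2.120 m
P_cr = π²EI / L_e² = π² × 107×10⁹ × 1.752×10^-8 / 2.120² = 4.116×10^3 N

P_cr ≈ 4.12 kN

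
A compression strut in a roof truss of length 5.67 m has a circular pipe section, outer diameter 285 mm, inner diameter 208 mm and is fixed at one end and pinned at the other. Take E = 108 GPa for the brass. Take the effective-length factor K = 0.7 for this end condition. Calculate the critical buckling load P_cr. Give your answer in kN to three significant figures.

P_cr ≈ 15700 kN

d_o = 285 mm, d_i = 208 mm
I = π(d_o⁴ − d_i⁴)/64 = π(285⁴ − 208.0⁴)/64 = 2.320×10^8 mm⁴
I = 2.320×10^8 mm⁴ = 2.320×10^-4 m⁴
Effective length L_e = K·L = 0.7 × 5.67 = 3.969 m
P_cr = π²EI / L_e² = π² × 108×10⁹ × 2.320×10^-4 / 3.969² = 1.570×10^7 N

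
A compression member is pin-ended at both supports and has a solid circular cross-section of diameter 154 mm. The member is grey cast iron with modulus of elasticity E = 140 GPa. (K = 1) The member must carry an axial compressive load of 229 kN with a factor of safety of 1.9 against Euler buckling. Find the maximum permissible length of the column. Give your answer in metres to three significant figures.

I = πd⁴/64 = π×154⁴/64 = 2.761×10^7 mm⁴
I = 2.761×10^-5 m⁴
Required critical load P_cr = n·P = 1.9 × 229 = 435.1 kN = 4.351×10^5 N
From P_cr = π²EI/(K·L)²:  L = (1/K)·√(π²EI/P_cr) = (1/1)·√(π²×1.40×10^11×2.761×10^-5/4.351×10^5)
L = 9.36 m

L_max ≈ 9.36 m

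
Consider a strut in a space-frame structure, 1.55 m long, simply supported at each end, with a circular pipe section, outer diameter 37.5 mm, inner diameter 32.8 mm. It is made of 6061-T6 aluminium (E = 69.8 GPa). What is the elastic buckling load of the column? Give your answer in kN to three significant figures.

d_o = 37.5 mm, d_i = 32.8 mm
I = π(d_o⁴ − d_i⁴)/64 = π(37.5⁴ − 32.80⁴)/64 = 4.026×10^4 mm⁴
I = 4.026×10^4 mm⁴ = 4.026×10^-8 m⁴
Effective length L_e = K·L = 1 × 1.55 = 1.550 m
P_cr = π²EI / L_e² = π² × 69.8×10⁹ × 4.026×10^-8 / 1.550² = 1.154×10^4 N

P_cr ≈ 11.5 kN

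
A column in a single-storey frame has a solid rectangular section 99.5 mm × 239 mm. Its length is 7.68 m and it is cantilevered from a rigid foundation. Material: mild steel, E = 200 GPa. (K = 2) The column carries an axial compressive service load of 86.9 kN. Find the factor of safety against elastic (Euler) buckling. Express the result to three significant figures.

Buckling occurs about the weak axis: I_min = h·b³/12 with b = 99.5 mm (the shorter side).
I_min = 239×99.5³/12 = 1.962×10^7 mm⁴
I = 1.962×10^7 mm⁴ = 1.962×10^-5 m⁴
Effective length L_e = K·L = 2 × 7.68 = 15.36 m
P_cr = π²EI / L_e² = π² × 200×10⁹ × 1.962×10^-5 / 15.36² = 1.641×10^5 N
Factor of safety n = P_cr / P = 164.15 / 86.9 = 1.89

n ≈ 1.89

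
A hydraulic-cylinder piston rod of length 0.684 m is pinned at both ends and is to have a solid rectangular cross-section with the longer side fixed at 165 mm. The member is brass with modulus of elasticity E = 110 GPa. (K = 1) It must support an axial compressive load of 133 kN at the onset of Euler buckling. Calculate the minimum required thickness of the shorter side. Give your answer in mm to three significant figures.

b ≈ 16.1 mm

L_e = K·L = 1 × 0.684 = 0.6840 m
Required I = P_cr·L_e²/(π²E) = 1.330×10^5 × 0.6840² / (π² × 1.10×10^11) = 5.732×10^-8 m⁴
I_req = 5.732×10^4 mm⁴
Rectangle, weak axis: I_min = h·b³/12 with h = 165 mm fixed  ⇒  b = (12I/h)^(1/3) = 16.1 mm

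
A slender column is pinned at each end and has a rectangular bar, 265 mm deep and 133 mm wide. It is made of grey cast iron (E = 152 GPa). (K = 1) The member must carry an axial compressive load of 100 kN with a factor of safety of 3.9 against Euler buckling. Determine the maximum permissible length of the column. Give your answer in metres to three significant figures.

Buckling occurs about the weak axis: I_min = h·b³/12 with b = 133 mm (the shorter side).
I_min = 265×133³/12 = 5.195×10^7 mm⁴
I = 5.195×10^-5 m⁴
Required critical load P_cr = n·P = 3.9 × 100 = 390.0 kN = 3.900×10^5 N
From P_cr = π²EI/(K·L)²:  L = (1/K)·√(π²EI/P_cr) = (1/1)·√(π²×1.52×10^11×5.195×10^-5/3.900×10^5)
L = 14.1 m

L_max ≈ 14.1 m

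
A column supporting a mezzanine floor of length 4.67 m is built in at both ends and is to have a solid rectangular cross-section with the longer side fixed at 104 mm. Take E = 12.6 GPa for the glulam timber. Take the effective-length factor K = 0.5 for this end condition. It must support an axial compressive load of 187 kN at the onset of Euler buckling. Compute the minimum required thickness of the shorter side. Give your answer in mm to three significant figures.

L_e = K·L = 0.5 × 4.67 = 2.335 m
Required I = P_cr·L_e²/(π²E) = 1.870×10^5 × 2.335² / (π² × 1.26×10^10) = 8.199×10^-6 m⁴
I_req = 8.199×10^6 mm⁴
Rectangle, weak axis: I_min = h·b³/12 with h = 104 mm fixed  ⇒  b = (12I/h)^(1/3) = 98.2 mm

b ≈ 98.2 mm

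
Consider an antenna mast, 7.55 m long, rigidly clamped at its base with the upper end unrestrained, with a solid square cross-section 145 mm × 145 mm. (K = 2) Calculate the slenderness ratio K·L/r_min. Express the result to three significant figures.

For a square r = a/√12 = 145/√12 = 41.86 mm
L_e = K·L = 2 × 7.55 m = 15.10 m = 15100 mm
λ = L_e / r_min = 15100 / 41.86 = 361

λ ≈ 361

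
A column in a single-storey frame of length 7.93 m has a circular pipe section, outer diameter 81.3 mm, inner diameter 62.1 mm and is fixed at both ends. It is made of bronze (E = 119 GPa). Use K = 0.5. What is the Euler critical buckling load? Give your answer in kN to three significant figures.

P_cr ≈ 106 kN

d_o = 81.3 mm, d_i = 62.1 mm
I = π(d_o⁴ − d_i⁴)/64 = π(81.3⁴ − 62.10⁴)/64 = 1.415×10^6 mm⁴
I = 1.415×10^6 mm⁴ = 1.415×10^-6 m⁴
Effective length L_e = K·L = 0.5 × 7.93 = 3.965 m
P_cr = π²EI / L_e² = π² × 119×10⁹ × 1.415×10^-6 / 3.965² = 1.057×10^5 N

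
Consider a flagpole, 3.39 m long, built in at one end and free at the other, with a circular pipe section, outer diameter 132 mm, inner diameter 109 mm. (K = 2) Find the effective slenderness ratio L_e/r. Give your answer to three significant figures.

d_o = 132 mm, d_i = 109 mm
I = π(d_o⁴ − d_i⁴)/64 = π(132⁴ − 109.0⁴)/64 = 7.974×10^6 mm⁴
A = 4.353×10^3 mm²;  r_min = √(I/A) = √(7.974×10^6/4.353×10^3) = 42.80 mm
L_e = K·L = 2 × 3.39 m = 6.780 m = 6780.0 mm
λ = L_e / r_min = 6780.0 / 42.80 = 158

λ ≈ 158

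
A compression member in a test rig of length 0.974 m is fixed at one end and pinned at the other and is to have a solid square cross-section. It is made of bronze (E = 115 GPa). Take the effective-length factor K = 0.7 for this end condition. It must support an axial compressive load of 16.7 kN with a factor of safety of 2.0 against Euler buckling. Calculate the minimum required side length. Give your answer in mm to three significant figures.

a ≈ 20.1 mm

Required P_cr = n·P = 2.0 × 16.7 = 33.40 kN
L_e = K·L = 0.7 × 0.974 = 0.6818 m
Required I = P_cr·L_e²/(π²E) = 3.340×10^4 × 0.6818² / (π² × 1.15×10^11) = 1.368×10^-8 m⁴
I_req = 1.368×10^4 mm⁴
Solid square: I = a⁴/12  ⇒  a = (12I)^(1/4) = (12×1.368×10^4)^(1/4) = 20.1 mm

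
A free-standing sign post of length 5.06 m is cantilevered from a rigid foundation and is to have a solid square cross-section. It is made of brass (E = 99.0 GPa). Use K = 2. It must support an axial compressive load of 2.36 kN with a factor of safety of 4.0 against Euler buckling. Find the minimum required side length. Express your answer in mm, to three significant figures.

a ≈ 58.7 mm

Required P_cr = n·P = 4.0 × 2.36 = 9.440 kN
L_e = K·L = 2 × 5.06 = 10.12 m
Required I = P_cr·L_e²/(π²E) = 9.440×10^3 × 10.12² / (π² × 9.90×10^10) = 9.895×10^-7 m⁴
I_req = 9.895×10^5 mm⁴
Solid square: I = a⁴/12  ⇒  a = (12I)^(1/4) = (12×9.895×10^5)^(1/4) = 58.7 mm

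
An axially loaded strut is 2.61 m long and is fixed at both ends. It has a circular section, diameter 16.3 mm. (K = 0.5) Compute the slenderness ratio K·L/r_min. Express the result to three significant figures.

λ ≈ 320

I = πd⁴/64 = π×16.3⁴/64 = 3.465×10^3 mm⁴
A = 208.7 mm²;  r_min = √(I/A) = √(3.465×10^3/208.7) = 4.075 mm
L_e = K·L = 0.5 × 2.61 m = 1.305 m = 1305.0 mm
λ = L_e / r_min = 1305.0 / 4.075 = 320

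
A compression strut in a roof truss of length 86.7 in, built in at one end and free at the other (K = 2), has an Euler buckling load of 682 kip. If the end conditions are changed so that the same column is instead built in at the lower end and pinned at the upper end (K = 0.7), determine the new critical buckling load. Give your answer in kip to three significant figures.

P_cr ∝ 1/K², so P_cr,new = P_cr,old × (K_old/K_new)² = 682 × (2/0.7)²
= 682 × 8.163 = 5570 kip

P_cr ≈ 5570 kip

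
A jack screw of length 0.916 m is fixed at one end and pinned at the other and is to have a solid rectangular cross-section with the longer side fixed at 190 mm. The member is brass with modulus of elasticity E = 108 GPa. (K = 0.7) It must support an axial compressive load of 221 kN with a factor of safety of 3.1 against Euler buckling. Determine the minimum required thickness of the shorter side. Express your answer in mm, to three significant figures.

Required P_cr = n·P = 3.1 × 221 = 685.1 kN
L_e = K·L = 0.7 × 0.916 = 0.6412 m
Required I = P_cr·L_e²/(π²E) = 6.851×10^5 × 0.6412² / (π² × 1.08×10^11) = 2.643×10^-7 m⁴
I_req = 2.643×10^5 mm⁴
Rectangle, weak axis: I_min = h·b³/12 with h = 190 mm fixed  ⇒  b = (12I/h)^(1/3) = 25.6 mm

b ≈ 25.6 mm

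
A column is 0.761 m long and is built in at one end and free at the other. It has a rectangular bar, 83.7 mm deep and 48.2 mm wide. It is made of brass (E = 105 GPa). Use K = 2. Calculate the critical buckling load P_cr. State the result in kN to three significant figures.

P_cr ≈ 349 kN

Buckling occurs about the weak axis: I_min = h·b³/12 with b = 48.2 mm (the shorter side).
I_min = 83.7×48.2³/12 = 7.811×10^5 mm⁴
I = 7.811×10^5 mm⁴ = 7.811×10^-7 m⁴
Effective length L_e = K·L = 2 × 0.761 = 1.522 m
P_cr = π²EI / L_e² = π² × 105×10⁹ × 7.811×10^-7 / 1.522² = 3.494×10^5 N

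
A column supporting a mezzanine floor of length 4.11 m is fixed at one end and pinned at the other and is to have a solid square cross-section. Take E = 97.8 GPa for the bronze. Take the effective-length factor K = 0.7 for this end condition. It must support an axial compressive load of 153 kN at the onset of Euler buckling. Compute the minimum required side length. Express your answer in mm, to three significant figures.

L_e = K·L = 0.7 × 4.11 = 2.877 m
Required I = P_cr·L_e²/(π²E) = 1.530×10^5 × 2.877² / (π² × 9.78×10^10) = 1.312×10^-6 m⁴
I_req = 1.312×10^6 mm⁴
Solid square: I = a⁴/12  ⇒  a = (12I)^(1/4) = (12×1.312×10^6)^(1/4) = 63.0 mm

a ≈ 63.0 mm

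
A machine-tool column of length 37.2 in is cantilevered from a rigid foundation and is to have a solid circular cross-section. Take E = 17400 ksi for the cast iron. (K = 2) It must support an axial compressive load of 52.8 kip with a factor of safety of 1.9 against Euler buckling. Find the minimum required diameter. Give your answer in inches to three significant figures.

Required P_cr = n·P = 1.9 × 52.8 = 100.3 kip
L_e = K·L = 2 × 37.2 = 74.40 in
Required I = P_cr·L_e²/(π²E) = 1.003×10^5 × 74.40² / (π² × 1.74×10^7) = 3.234 in⁴
Solid circle: I = πd⁴/64  ⇒  d = (64I/π)^(1/4) = (64×3.234/π)^(1/4) = 2.85 in

d ≈ 2.85 in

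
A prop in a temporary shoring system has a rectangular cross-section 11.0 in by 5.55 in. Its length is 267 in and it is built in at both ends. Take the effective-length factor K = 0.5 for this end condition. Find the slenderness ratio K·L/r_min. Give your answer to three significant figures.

λ ≈ 83.3

For a rectangle r_min = b/√12 = 5.55/√12 = 1.602 in
L_e = K·L = 0.5 × 267 = 133.5 in
λ = L_e / r_min = 133.50 / 1.602 = 83.3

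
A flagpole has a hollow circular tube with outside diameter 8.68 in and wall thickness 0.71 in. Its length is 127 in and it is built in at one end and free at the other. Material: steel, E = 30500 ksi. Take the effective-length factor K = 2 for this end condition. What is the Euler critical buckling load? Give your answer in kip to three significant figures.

P_cr ≈ 664 kip

Inner diameter d_i = 8.68 − 2×0.71 = 7.260 in
I = π(d_o⁴ − d_i⁴)/64 = π(8.68⁴ − 7.260⁴)/64 = 142.3 in⁴
Effective length L_e = K·L = 2 × 127 = 254.0 in
P_cr = π²EI / L_e² = π² × 30500×10³ × 142.3 / 254.0² = 6.638×10^5 lb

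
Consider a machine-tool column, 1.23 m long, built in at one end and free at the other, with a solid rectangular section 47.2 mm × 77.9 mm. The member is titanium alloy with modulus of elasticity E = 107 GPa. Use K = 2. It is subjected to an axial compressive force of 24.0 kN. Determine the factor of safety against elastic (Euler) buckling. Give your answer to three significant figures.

n ≈ 4.96

Buckling occurs about the weak axis: I_min = h·b³/12 with b = 47.2 mm (the shorter side).
I_min = 77.9×47.2³/12 = 6.826×10^5 mm⁴
I = 6.826×10^5 mm⁴ = 6.826×10^-7 m⁴
Effective length L_e = K·L = 2 × 1.23 = 2.460 m
P_cr = π²EI / L_e² = π² × 107×10⁹ × 6.826×10^-7 / 2.460² = 1.191×10^5 N
Factor of safety n = P_cr / P = 119.12 / 24.0 = 4.96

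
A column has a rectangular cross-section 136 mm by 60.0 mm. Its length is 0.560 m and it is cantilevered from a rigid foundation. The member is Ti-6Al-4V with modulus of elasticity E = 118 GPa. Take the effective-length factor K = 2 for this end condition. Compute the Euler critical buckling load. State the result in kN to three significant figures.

P_cr ≈ 2270 kN

Buckling occurs about the weak axis: I_min = h·b³/12 with b = 60.0 mm (the shorter side).
I_min = 136×60.0³/12 = 2.448×10^6 mm⁴
I = 2.448×10^6 mm⁴ = 2.448×10^-6 m⁴
Effective length L_e = K·L = 2 × 0.560 = 1.120 m
P_cr = π²EI / L_e² = π² × 118×10⁹ × 2.448×10^-6 / 1.120² = 2.273×10^6 N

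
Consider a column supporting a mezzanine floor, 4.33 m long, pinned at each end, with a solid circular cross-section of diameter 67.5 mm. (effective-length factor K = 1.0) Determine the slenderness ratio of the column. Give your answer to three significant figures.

λ ≈ 257

I = πd⁴/64 = π×67.5⁴/64 = 1.019×10^6 mm⁴
A = 3.578×10^3 mm²;  r_min = √(I/A) = √(1.019×10^6/3.578×10^3) = 16.88 mm
L_e = K·L = 1 × 4.33 m = 4.330 m = 4330.0 mm
λ = L_e / r_min = 4330.0 / 16.88 = 257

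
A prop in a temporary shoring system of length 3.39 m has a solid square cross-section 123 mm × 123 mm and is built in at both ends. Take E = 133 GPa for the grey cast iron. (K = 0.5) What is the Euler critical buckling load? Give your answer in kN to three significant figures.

I = a⁴/12 = 123⁴/12 = 1.907×10^7 mm⁴
I = 1.907×10^7 mm⁴ = 1.907×10^-5 m⁴
Effective length L_e = K·L = 0.5 × 3.39 = 1.695 m
P_cr = π²EI / L_e² = π² × 133×10⁹ × 1.907×10^-5 / 1.695² = 8.715×10^6 N

P_cr ≈ 8710 kN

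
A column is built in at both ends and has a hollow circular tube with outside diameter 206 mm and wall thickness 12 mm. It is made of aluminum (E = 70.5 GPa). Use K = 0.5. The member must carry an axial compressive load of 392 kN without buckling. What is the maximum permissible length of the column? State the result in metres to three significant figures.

L_max ≈ 15.7 m

Inner diameter d_i = 206 − 2×12 = 182.0 mm
I = π(d_o⁴ − d_i⁴)/64 = π(206⁴ − 182.0⁴)/64 = 3.454×10^7 mm⁴
I = 3.454×10^-5 m⁴
At the buckling limit P_cr = P = 3.920×10^5 N
From P_cr = π²EI/(K·L)²:  L = (1/K)·√(π²EI/P_cr) = (1/0.5)·√(π²×7.05×10^10×3.454×10^-5/3.920×10^5)
L = 15.7 m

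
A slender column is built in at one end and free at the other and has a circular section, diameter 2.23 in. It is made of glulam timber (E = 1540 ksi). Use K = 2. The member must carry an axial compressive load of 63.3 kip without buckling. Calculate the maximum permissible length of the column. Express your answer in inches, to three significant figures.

I = πd⁴/64 = π×2.23⁴/64 = 1.214 in⁴
At the buckling limit P_cr = P = 6.330×10^4 lb
From P_cr = π²EI/(K·L)²:  L = (1/K)·√(π²EI/P_cr) = (1/2)·√(π²×1.54×10^6×1.214/6.330×10^4)
L = 8.54 in

L_max ≈ 8.54 in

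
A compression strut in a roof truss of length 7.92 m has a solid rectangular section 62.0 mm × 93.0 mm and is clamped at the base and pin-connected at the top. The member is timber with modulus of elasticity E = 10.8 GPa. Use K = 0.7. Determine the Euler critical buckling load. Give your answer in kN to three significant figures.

P_cr ≈ 6.41 kN

Buckling occurs about the weak axis: I_min = h·b³/12 with b = 62.0 mm (the shorter side).
I_min = 93.0×62.0³/12 = 1.847×10^6 mm⁴
I = 1.847×10^6 mm⁴ = 1.847×10^-6 m⁴
Effective length L_e = K·L = 0.7 × 7.92 = 5.544 m
P_cr = π²EI / L_e² = π² × 10.8×10⁹ × 1.847×10^-6 / 5.544² = 6.406×10^3 N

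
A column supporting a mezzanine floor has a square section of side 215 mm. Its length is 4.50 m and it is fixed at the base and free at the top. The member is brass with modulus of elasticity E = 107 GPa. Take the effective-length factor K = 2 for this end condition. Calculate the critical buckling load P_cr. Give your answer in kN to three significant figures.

P_cr ≈ 2320 kN

I = a⁴/12 = 215⁴/12 = 1.781×10^8 mm⁴
I = 1.781×10^8 mm⁴ = 1.781×10^-4 m⁴
Effective length L_e = K·L = 2 × 4.50 = 9.000 m
P_cr = π²EI / L_e² = π² × 107×10⁹ × 1.781×10^-4 / 9.000² = 2.322×10^6 N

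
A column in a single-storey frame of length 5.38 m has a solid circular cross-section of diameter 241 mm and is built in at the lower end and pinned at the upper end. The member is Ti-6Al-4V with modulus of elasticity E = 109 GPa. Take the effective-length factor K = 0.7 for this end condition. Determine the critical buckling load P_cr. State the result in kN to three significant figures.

I = πd⁴/64 = π×241⁴/64 = 1.656×10^8 mm⁴
I = 1.656×10^8 mm⁴ = 1.656×10^-4 m⁴
Effective length L_e = K·L = 0.7 × 5.38 = 3.766 m
P_cr = π²EI / L_e² = π² × 109×10⁹ × 1.656×10^-4 / 3.766² = 1.256×10^7 N

P_cr ≈ 12600 kN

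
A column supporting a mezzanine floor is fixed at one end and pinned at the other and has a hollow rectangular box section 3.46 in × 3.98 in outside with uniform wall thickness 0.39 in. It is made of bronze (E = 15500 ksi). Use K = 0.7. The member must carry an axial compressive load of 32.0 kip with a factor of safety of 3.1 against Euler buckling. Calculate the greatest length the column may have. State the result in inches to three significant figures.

L_max ≈ 165 in

Inner dimensions: h_i = 3.98 − 2×0.39 = 3.200 in, b_i = 3.46 − 2×0.39 = 2.680 in
Weak-axis I_min = (h_o·b_o³ − h_i·b_i³)/12 with b_o = 3.46, b_i = 2.680 in (shorter outer/inner sides).
I_min = (3.98×3.46³ − 3.200×2.680³)/12 = 8.605 in⁴
Required critical load P_cr = n·P = 3.1 × 32.0 = 99.20 kip = 9.920×10^4 lb
From P_cr = π²EI/(K·L)²:  L = (1/K)·√(π²EI/P_cr) = (1/0.7)·√(π²×1.55×10^7×8.605/9.920×10^4)
L = 165 in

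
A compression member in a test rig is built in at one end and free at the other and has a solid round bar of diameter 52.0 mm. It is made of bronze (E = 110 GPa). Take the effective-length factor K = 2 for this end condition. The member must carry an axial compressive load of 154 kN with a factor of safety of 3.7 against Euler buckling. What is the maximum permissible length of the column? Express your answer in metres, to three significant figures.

I = πd⁴/64 = π×52.0⁴/64 = 3.589×10^5 mm⁴
I = 3.589×10^-7 m⁴
Required critical load P_cr = n·P = 3.7 × 154 = 569.8 kN = 5.698×10^5 N
From P_cr = π²EI/(K·L)²:  L = (1/K)·√(π²EI/P_cr) = (1/2)·√(π²×1.10×10^11×3.589×10^-7/5.698×10^5)
L = 0.413 m

L_max ≈ 0.413 m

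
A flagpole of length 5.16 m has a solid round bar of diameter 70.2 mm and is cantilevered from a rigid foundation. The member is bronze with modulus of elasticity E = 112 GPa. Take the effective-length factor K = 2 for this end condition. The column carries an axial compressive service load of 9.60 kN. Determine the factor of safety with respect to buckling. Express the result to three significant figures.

n ≈ 1.29

I = πd⁴/64 = π×70.2⁴/64 = 1.192×10^6 mm⁴
I = 1.192×10^6 mm⁴ = 1.192×10^-6 m⁴
Effective length L_e = K·L = 2 × 5.16 = 10.32 m
P_cr = π²EI / L_e² = π² × 112×10⁹ × 1.192×10^-6 / 10.32² = 1.237×10^4 N
Factor of safety n = P_cr / P = 12.373 / 9.60 = 1.29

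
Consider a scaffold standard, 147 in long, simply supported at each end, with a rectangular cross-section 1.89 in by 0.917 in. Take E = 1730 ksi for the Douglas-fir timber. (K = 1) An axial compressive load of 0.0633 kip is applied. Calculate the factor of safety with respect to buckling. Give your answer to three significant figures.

n ≈ 1.52

Buckling occurs about the weak axis: I_min = h·b³/12 with b = 0.917 in (the shorter side).
I_min = 1.89×0.917³/12 = 0.1214 in⁴
Effective length L_e = K·L = 1 × 147 = 147.0 in
P_cr = π²EI / L_e² = π² × 1730×10³ × 0.1214 / 147.0² = 95.96 lb
Factor of safety n = P_cr / P = 0.095962 / 0.0633 = 1.52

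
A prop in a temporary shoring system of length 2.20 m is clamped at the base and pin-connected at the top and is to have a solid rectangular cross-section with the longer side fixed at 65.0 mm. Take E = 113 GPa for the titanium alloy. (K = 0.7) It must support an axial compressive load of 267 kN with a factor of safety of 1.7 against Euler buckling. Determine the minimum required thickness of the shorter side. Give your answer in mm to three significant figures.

b ≈ 56.3 mm

Required P_cr = n·P = 1.7 × 267 = 453.9 kN
L_e = K·L = 0.7 × 2.20 = 1.540 m
Required I = P_cr·L_e²/(π²E) = 4.539×10^5 × 1.540² / (π² × 1.13×10^11) = 9.652×10^-7 m⁴
I_req = 9.652×10^5 mm⁴
Rectangle, weak axis: I_min = h·b³/12 with h = 65.0 mm fixed  ⇒  b = (12I/h)^(1/3) = 56.3 mm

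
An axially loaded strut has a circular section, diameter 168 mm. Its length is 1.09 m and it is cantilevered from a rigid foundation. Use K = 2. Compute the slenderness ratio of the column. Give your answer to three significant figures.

λ ≈ 51.9

I = πd⁴/64 = π×168⁴/64 = 3.910×10^7 mm⁴
A = 2.217×10^4 mm²;  r_min = √(I/A) = √(3.910×10^7/2.217×10^4) = 42.00 mm
L_e = K·L = 2 × 1.09 m = 2.180 m = 2180.0 mm
λ = L_e / r_min = 2180.0 / 42.00 = 51.9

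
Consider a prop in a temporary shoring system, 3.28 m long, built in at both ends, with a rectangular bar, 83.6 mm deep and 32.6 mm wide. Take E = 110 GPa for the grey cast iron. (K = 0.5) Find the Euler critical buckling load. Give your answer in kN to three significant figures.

Buckling occurs about the weak axis: I_min = h·b³/12 with b = 32.6 mm (the shorter side).
I_min = 83.6×32.6³/12 = 2.414×10^5 mm⁴
I = 2.414×10^5 mm⁴ = 2.414×10^-7 m⁴
Effective length L_e = K·L = 0.5 × 3.28 = 1.640 m
P_cr = π²EI / L_e² = π² × 110×10⁹ × 2.414×10^-7 / 1.640² = 9.743×10^4 N

P_cr ≈ 97.4 kN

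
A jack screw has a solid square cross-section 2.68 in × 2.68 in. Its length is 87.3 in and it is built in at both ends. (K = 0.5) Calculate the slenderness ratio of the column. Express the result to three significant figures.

λ ≈ 56.4

I = a⁴/12 = 2.68⁴/12 = 4.299 in⁴
A = 7.182 in²;  r_min = √(I/A) = √(4.299/7.182) = 0.7736 in
L_e = K·L = 0.5 × 87.3 = 43.65 in
λ = L_e / r_min = 43.650 / 0.7736 = 56.4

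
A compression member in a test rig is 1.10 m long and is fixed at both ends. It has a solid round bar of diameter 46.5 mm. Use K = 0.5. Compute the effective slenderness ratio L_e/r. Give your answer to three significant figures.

λ ≈ 47.3

I = πd⁴/64 = π×46.5⁴/64 = 2.295×10^5 mm⁴
A = 1.698×10^3 mm²;  r_min = √(I/A) = √(2.295×10^5/1.698×10^3) = 11.62 mm
L_e = K·L = 0.5 × 1.10 m = 0.5500 m = 550.00 mm
λ = L_e / r_min = 550.00 / 11.62 = 47.3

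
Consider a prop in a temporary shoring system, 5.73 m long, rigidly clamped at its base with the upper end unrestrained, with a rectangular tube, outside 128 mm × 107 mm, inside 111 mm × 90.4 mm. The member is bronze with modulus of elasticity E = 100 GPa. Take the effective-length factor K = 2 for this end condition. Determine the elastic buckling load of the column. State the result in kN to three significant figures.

Weak-axis I_min = (h_o·b_o³ − h_i·b_i³)/12 with b_o = 107, b_i = 90.40 mm (shorter outer/inner sides).
I_min = (128×107³ − 111.0×90.40³)/12 = 6.234×10^6 mm⁴
I = 6.234×10^6 mm⁴ = 6.234×10^-6 m⁴
Effective length L_e = K·L = 2 × 5.73 = 11.46 m
P_cr = π²EI / L_e² = π² × 100×10⁹ × 6.234×10^-6 / 11.46² = 4.685×10^4 N

P_cr ≈ 46.8 kN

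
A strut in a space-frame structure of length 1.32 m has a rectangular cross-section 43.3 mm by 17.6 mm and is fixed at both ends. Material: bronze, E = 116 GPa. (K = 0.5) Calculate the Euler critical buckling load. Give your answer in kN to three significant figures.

P_cr ≈ 51.7 kN

Buckling occurs about the weak axis: I_min = h·b³/12 with b = 17.6 mm (the shorter side).
I_min = 43.3×17.6³/12 = 1.967×10^4 mm⁴
I = 1.967×10^4 mm⁴ = 1.967×10^-8 m⁴
Effective length L_e = K·L = 0.5 × 1.32 = 0.6600 m
P_cr = π²EI / L_e² = π² × 116×10⁹ × 1.967×10^-8 / 0.6600² = 5.170×10^4 N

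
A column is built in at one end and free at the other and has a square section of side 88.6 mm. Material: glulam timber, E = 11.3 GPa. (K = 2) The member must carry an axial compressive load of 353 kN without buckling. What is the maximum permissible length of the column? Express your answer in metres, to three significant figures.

L_max ≈ 0.637 m

I = a⁴/12 = 88.6⁴/12 = 5.135×10^6 mm⁴
I = 5.135×10^-6 m⁴
At the buckling limit P_cr = P = 3.530×10^5 N
From P_cr = π²EI/(K·L)²:  L = (1/K)·√(π²EI/P_cr) = (1/2)·√(π²×1.13×10^10×5.135×10^-6/3.530×10^5)
L = 0.637 m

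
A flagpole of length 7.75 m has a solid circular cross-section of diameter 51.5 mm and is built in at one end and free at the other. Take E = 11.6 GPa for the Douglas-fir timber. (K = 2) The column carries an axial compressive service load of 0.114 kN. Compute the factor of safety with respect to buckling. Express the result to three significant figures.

I = πd⁴/64 = π×51.5⁴/64 = 3.453×10^5 mm⁴
I = 3.453×10^5 mm⁴ = 3.453×10^-7 m⁴
Effective length L_e = K·L = 2 × 7.75 = 15.50 m
P_cr = π²EI / L_e² = π² × 11.6×10⁹ × 3.453×10^-7 / 15.50² = 164.5 N
Factor of safety n = P_cr / P = 0.16455 / 0.114 = 1.44

n ≈ 1.44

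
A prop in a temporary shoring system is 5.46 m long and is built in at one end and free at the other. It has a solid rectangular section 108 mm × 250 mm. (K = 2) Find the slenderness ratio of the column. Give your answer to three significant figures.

Buckling occurs about the weak axis: I_min = h·b³/12 with b = 108 mm (the shorter side).
I_min = 250×108³/12 = 2.624×10^7 mm⁴
A = 2.700×10^4 mm²;  r_min = √(I/A) = √(2.624×10^7/2.700×10^4) = 31.18 mm
L_e = K·L = 2 × 5.46 m = 10.92 m = 10920 mm
λ = L_e / r_min = 10920 / 31.18 = 350

λ ≈ 350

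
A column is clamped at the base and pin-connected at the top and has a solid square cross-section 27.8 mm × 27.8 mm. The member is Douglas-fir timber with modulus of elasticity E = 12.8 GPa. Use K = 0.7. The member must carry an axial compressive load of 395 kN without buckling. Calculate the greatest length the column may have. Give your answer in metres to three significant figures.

I = a⁴/12 = 27.8⁴/12 = 4.977×10^4 mm⁴
I = 4.977×10^-8 m⁴
At the buckling limit P_cr = P = 3.950×10^5 N
From P_cr = π²EI/(K·L)²:  L = (1/K)·√(π²EI/P_cr) = (1/0.7)·√(π²×1.28×10^10×4.977×10^-8/3.950×10^5)
L = 0.180 m

L_max ≈ 0.180 m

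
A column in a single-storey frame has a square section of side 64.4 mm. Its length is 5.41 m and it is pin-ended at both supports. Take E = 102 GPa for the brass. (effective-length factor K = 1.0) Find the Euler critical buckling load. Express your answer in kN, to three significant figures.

P_cr ≈ 49.3 kN

I = a⁴/12 = 64.4⁴/12 = 1.433×10^6 mm⁴
I = 1.433×10^6 mm⁴ = 1.433×10^-6 m⁴
Effective length L_e = K·L = 1 × 5.41 = 5.410 m
P_cr = π²EI / L_e² = π² × 102×10⁹ × 1.433×10^-6 / 5.410² = 4.930×10^4 N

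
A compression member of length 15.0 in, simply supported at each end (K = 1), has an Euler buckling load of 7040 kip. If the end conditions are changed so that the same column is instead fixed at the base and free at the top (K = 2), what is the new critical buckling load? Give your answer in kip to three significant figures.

P_cr ∝ 1/K², so P_cr,new = P_cr,old × (K_old/K_new)² = 7040 × (1/2)²
= 7040 × 0.2500 = 1760 kip

P_cr ≈ 1760 kip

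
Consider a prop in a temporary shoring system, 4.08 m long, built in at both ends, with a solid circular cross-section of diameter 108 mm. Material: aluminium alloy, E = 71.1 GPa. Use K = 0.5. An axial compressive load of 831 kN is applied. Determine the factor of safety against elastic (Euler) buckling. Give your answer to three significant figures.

n ≈ 1.36

I = πd⁴/64 = π×108⁴/64 = 6.678×10^6 mm⁴
I = 6.678×10^6 mm⁴ = 6.678×10^-6 m⁴
Effective length L_e = K·L = 0.5 × 4.08 = 2.040 m
P_cr = π²EI / L_e² = π² × 71.1×10⁹ × 6.678×10^-6 / 2.040² = 1.126×10^6 N
Factor of safety n = P_cr / P = 1126.1 / 831 = 1.36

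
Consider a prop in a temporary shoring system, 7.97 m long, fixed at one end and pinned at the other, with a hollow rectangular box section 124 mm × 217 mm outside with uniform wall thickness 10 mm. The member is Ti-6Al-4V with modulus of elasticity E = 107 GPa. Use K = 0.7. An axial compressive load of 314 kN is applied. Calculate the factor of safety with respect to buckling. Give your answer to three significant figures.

Inner dimensions: h_i = 217 − 2×10 = 197.0 mm, b_i = 124 − 2×10 = 104.0 mm
Weak-axis I_min = (h_o·b_o³ − h_i·b_i³)/12 with b_o = 124, b_i = 104.0 mm (shorter outer/inner sides).
I_min = (217×124³ − 197.0×104.0³)/12 = 1.601×10^7 mm⁴
I = 1.601×10^7 mm⁴ = 1.601×10^-5 m⁴
Effective length L_e = K·L = 0.7 × 7.97 = 5.579 m
P_cr = π²EI / L_e² = π² × 107×10⁹ × 1.601×10^-5 / 5.579² = 5.433×10^5 N
Factor of safety n = P_cr / P = 543.26 / 314 = 1.73

n ≈ 1.73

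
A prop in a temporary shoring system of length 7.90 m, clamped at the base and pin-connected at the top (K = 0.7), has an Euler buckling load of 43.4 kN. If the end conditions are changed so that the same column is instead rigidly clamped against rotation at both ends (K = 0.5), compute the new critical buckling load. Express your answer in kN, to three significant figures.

P_cr ∝ 1/K², so P_cr,new = P_cr,old × (K_old/K_new)² = 43.4 × (0.7/0.5)²
= 43.4 × 1.960 = 85.1 kN

P_cr ≈ 85.1 kN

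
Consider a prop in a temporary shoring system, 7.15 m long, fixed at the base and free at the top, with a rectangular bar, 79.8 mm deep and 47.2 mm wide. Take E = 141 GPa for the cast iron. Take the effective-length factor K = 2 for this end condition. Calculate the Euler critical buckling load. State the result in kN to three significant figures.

P_cr ≈ 4.76 kN

Buckling occurs about the weak axis: I_min = h·b³/12 with b = 47.2 mm (the shorter side).
I_min = 79.8×47.2³/12 = 6.993×10^5 mm⁴
I = 6.993×10^5 mm⁴ = 6.993×10^-7 m⁴
Effective length L_e = K·L = 2 × 7.15 = 14.30 m
P_cr = π²EI / L_e² = π² × 141×10⁹ × 6.993×10^-7 / 14.30² = 4.759×10^3 N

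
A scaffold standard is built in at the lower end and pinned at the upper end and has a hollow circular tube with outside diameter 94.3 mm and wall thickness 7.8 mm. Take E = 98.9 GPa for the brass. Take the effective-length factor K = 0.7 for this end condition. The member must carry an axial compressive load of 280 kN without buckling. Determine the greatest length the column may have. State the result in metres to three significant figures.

Inner diameter d_i = 94.3 − 2×7.8 = 78.70 mm
I = π(d_o⁴ − d_i⁴)/64 = π(94.3⁴ − 78.70⁴)/64 = 1.999×10^6 mm⁴
I = 1.999×10^-6 m⁴
At the buckling limit P_cr = P = 2.800×10^5 N
From P_cr = π²EI/(K·L)²:  L = (1/K)·√(π²EI/P_cr) = (1/0.7)·√(π²×9.89×10^10×1.999×10^-6/2.800×10^5)
L = 3.77 m

L_max ≈ 3.77 m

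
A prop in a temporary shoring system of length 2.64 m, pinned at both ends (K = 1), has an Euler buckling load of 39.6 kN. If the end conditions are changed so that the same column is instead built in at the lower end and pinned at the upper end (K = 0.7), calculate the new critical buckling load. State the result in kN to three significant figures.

P_cr ∝ 1/K², so P_cr,new = P_cr,old × (K_old/K_new)² = 39.6 × (1/0.7)²
= 39.6 × 2.041 = 80.8 kN

P_cr ≈ 80.8 kN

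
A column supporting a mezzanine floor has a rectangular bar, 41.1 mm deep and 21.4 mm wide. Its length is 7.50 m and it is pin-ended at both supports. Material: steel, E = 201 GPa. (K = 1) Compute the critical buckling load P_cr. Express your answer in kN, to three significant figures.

P_cr ≈ 1.18 kN

Buckling occurs about the weak axis: I_min = h·b³/12 with b = 21.4 mm (the shorter side).
I_min = 41.1×21.4³/12 = 3.357×10^4 mm⁴
I = 3.357×10^4 mm⁴ = 3.357×10^-8 m⁴
Effective length L_e = K·L = 1 × 7.50 = 7.500 m
P_cr = π²EI / L_e² = π² × 201×10⁹ × 3.357×10^-8 / 7.500² = 1.184×10^3 N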